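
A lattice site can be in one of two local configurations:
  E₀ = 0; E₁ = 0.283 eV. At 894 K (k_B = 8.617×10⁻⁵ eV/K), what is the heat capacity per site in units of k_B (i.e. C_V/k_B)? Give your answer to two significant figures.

k_BT = 8.617×10⁻⁵ × 894 K = 0.07704 eV.
Eᵢ/kT = 0, 3.673.
Z = Σ e^(−Eᵢ/kT) = e^(−0) + e^(−3.673) = 1.000 + 0.02540 = 1.025.
⟨E⟩ = 0.007013 eV, ⟨E²⟩ = 0.001985 eV².
C_V/k_B = (⟨E²⟩ − ⟨E⟩²)/(kT)² = (0.001985 − 0.00004918)/0.005935 = 0.33.

0.33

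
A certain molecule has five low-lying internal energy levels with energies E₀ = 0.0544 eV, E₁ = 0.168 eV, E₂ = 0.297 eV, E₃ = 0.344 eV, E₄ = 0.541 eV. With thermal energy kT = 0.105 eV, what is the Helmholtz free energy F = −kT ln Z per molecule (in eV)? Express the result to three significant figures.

0.0110 eV

Eᵢ/kT = 0.51810, 1.6000, 2.8286, 3.2762, 5.1524.
Z = Σ e^(−Eᵢ/kT) = e^(−0.51810) + e^(−1.6000) + e^(−2.8286) + e^(−3.2762) + e^(−5.1524) = 0.59565 + 0.20190 + 0.059096 + 0.037772 + 0.0057855 = 0.90020.
F = −kT ln Z = −0.105 × ln(0.90020) = −0.105 × -0.10514 = 0.0110 eV.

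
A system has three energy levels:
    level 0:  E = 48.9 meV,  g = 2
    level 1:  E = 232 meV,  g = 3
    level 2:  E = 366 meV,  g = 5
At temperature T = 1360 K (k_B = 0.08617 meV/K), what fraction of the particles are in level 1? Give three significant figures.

k_BT = 0.08617 × 1360 K = 117.19 meV.
Eᵢ/kT = 0.41727, 1.9797, 3.1231.
Z = Σ gᵢe^(−Eᵢ/kT) = 2·e^(−0.41727) + 3·e^(−1.9797) + 5·e^(−3.1231) = 1.3177 + 0.41433 + 0.22010 = 1.9521.
P₁ = g₁ e^(−E₁/kT) / Z = 0.41433/1.9521 = 0.212.

0.212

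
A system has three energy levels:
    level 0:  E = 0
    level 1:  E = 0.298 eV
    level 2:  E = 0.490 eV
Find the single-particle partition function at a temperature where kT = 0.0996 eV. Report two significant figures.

Eᵢ/kT = 0, 2.992, 4.920.
Z = Σ e^(−Eᵢ/kT) = e^(−0) + e^(−2.992) + e^(−4.920) = 1.000 + 0.05019 + 0.007299 = 1.057.

Z = 1.1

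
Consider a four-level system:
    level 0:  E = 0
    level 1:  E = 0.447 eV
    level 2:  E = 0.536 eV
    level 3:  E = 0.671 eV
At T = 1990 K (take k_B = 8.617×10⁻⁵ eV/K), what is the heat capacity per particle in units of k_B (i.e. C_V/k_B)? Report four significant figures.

0.9582

k_BT = 8.617×10⁻⁵ × 1990 K = 0.171478 eV.
Eᵢ/kT = 0, 2.60675, 3.12577, 3.91304.
Z = Σ e^(−Eᵢ/kT) = e^(−0) + e^(−2.60675) + e^(−3.12577) + e^(−3.91304) = 1.00000 + 0.0737739 + 0.0439031 + 0.0199797 = 1.13766.
⟨E⟩ = 0.0614554 eV, ⟨E²⟩ = 0.0319512 eV².
C_V/k_B = (⟨E²⟩ − ⟨E⟩²)/(kT)² = (0.0319512 − 0.00377677)/0.0294047 = 0.9582.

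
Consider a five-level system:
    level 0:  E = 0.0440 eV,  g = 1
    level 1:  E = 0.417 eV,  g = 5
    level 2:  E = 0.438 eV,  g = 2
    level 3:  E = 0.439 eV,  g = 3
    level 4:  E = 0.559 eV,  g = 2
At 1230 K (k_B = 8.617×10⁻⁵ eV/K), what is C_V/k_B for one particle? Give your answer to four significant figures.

k_BT = 8.617×10⁻⁵ × 1230 K = 0.105989 eV.
Eᵢ/kT = 0.415137, 3.93437, 4.13250, 4.14194, 5.27413.
Z = Σ gᵢe^(−Eᵢ/kT) = 1·e^(−0.415137) + 5·e^(−3.93437) + 2·e^(−4.13250) + 3·e^(−4.14194) + 2·e^(−5.27413) = 0.660250 + 0.0977901 + 0.0320854 + 0.0476760 + 0.0102448 = 0.848046.
⟨E⟩ = 0.130346 eV, ⟨E²⟩ = 0.0434266 eV².
C_V/k_B = (⟨E²⟩ − ⟨E⟩²)/(kT)² = (0.0434266 − 0.0169901)/0.0112337 = 2.353.

2.353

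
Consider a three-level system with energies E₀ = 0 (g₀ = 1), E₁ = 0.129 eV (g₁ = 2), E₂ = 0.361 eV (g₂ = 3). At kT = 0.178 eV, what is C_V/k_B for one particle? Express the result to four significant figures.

Eᵢ/kT = 0, 0.724719, 2.02809.
Z = Σ gᵢe^(−Eᵢ/kT) = 1·e^(−0) + 2·e^(−0.724719) + 3·e^(−2.02809) = 1.00000 + 0.968921 + 0.394760 = 2.36368.
⟨E⟩ = 0.113171 eV, ⟨E²⟩ = 0.0285865 eV².
C_V/k_B = (⟨E²⟩ − ⟨E⟩²)/(kT)² = (0.0285865 − 0.0128077)/0.0316840 = 0.4980.

0.4980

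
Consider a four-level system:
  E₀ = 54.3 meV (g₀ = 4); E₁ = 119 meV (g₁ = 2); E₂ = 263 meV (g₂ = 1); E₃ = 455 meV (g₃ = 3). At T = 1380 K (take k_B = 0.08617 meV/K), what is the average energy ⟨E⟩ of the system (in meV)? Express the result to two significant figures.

82 meV

k_BT = 0.08617 × 1380 K = 118.9 meV.
Eᵢ/kT = 0.4567, 1.001, 2.212, 3.827.
Z = Σ gᵢe^(−Eᵢ/kT) = 4·e^(−0.4567) + 2·e^(−1.001) + 1·e^(−2.212) + 3·e^(−3.827) = 2.533 + 0.7350 + 0.1095 + 0.06532 = 3.443.
⟨E⟩ = Σ Eᵢ gᵢe^(−Eᵢ/kT) / Z = (54.3·2.533 + 119·0.7350 + 263·0.1095 + 455·0.06532) / 3.443 = 82 meV.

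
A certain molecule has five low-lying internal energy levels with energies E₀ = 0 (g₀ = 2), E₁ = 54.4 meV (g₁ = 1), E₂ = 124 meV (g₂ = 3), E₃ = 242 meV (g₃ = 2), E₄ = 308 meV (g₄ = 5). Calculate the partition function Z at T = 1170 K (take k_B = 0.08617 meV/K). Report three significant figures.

k_BT = 0.08617 × 1170 K = 100.82 meV.
Eᵢ/kT = 0, 0.53958, 1.2299, 2.4003, 3.0549.
Z = Σ gᵢe^(−Eᵢ/kT) = 2·e^(−0) + 1·e^(−0.53958) + 3·e^(−1.2299) + 2·e^(−2.4003) + 5·e^(−3.0549) = 2.0000 + 0.58299 + 0.87697 + 0.18138 + 0.23564 = 3.8770.

Z = 3.88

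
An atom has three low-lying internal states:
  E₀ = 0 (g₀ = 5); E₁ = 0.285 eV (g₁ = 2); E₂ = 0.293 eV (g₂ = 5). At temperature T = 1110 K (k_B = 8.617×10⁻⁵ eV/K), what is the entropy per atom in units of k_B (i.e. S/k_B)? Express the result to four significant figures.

k_BT = 8.617×10⁻⁵ × 1110 K = 0.0956487 eV.
Eᵢ/kT = 0, 2.97965, 3.06329.
Z = Σ gᵢe^(−Eᵢ/kT) = 5·e^(−0) + 2·e^(−2.97965) + 5·e^(−3.06329) = 5.00000 + 0.101621 + 0.233668 = 5.33529.
⟨E⟩ = Σ EᵢPᵢ = 0.0182608 eV.
S/k_B = ln Z + ⟨E⟩/kT = ln(5.33529) + 0.0182608/0.0956487 = 1.67434 + 0.190915 = 1.865.

1.865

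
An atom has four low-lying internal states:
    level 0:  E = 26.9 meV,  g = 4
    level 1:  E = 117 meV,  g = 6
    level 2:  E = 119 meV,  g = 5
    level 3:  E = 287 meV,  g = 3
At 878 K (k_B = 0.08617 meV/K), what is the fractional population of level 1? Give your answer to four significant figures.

0.2464

k_BT = 0.08617 × 878 K = 75.6573 meV.
Eᵢ/kT = 0.355551, 1.54645, 1.57288, 3.79342.
Z = Σ gᵢe^(−Eᵢ/kT) = 4·e^(−0.355551) + 6·e^(−1.54645) + 5·e^(−1.57288) + 3·e^(−3.79342) = 2.80315 + 1.27802 + 1.03723 + 0.0675554 = 5.18596.
P₁ = g₁ e^(−E₁/kT) / Z = 1.27802/5.18596 = 0.2464.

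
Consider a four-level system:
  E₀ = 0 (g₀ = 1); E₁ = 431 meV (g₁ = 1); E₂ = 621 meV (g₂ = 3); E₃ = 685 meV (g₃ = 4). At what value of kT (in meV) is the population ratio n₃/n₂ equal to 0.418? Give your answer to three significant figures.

55.2 meV

n₃/n₂ = (g₃/g₂) exp[−(E₃−E₂)/kT] = 0.418.
⇒ (E₃−E₂)/kT = ln((4/3)/0.418) = ln(3.1898) = 1.1600.
kT = 64 meV / 1.1600 = 55.2 meV.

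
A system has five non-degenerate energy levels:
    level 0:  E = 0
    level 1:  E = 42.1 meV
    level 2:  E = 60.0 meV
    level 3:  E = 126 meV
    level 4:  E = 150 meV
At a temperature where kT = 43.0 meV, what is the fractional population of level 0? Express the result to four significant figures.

Eᵢ/kT = 0, 0.979070, 1.39535, 2.93023, 3.48837.
Z = Σ e^(−Eᵢ/kT) = e^(−0) + e^(−0.979070) + e^(−1.39535) + e^(−2.93023) + e^(−3.48837) = 1.00000 + 0.375660 + 0.247746 + 0.0533848 + 0.0305506 = 1.70734.
P₀ = e^(−E₀/kT) / Z = 1.00000/1.70734 = 0.5857.

0.5857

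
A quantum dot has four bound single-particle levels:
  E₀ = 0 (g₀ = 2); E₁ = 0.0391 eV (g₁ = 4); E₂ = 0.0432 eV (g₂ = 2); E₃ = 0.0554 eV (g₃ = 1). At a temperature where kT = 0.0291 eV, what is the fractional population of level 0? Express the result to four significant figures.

Eᵢ/kT = 0, 1.34364, 1.48454, 1.90378.
Z = Σ gᵢe^(−Eᵢ/kT) = 2·e^(−0) + 4·e^(−1.34364) + 2·e^(−1.48454) + 1·e^(−1.90378) = 2.00000 + 1.04358 + 0.453213 + 0.149004 = 3.64580.
P₀ = g₀ e^(−E₀/kT) / Z = 2.00000/3.64580 = 0.5486.

0.5486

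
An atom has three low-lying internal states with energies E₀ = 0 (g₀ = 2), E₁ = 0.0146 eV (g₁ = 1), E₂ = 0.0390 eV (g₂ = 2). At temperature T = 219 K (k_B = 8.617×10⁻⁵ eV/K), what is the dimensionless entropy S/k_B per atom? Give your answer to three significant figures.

k_BT = 8.617×10⁻⁵ × 219 K = 0.018871 eV.
Eᵢ/kT = 0, 0.77367, 2.0667.
Z = Σ gᵢe^(−Eᵢ/kT) = 2·e^(−0) + 1·e^(−0.77367) + 2·e^(−2.0667) = 2.0000 + 0.46132 + 0.25321 = 2.7145.
⟨E⟩ = Σ EᵢPᵢ = 0.0061192 eV.
S/k_B = ln Z + ⟨E⟩/kT = ln(2.7145) + 0.0061192/0.018871 = 0.99861 + 0.32426 = 1.32.

1.32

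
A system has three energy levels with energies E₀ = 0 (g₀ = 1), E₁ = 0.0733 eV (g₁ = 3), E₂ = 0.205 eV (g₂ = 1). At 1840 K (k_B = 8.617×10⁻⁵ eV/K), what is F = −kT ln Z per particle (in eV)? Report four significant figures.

k_BT = 8.617×10⁻⁵ × 1840 K = 0.158553 eV.
Eᵢ/kT = 0, 0.462306, 1.29294.
Z = Σ gᵢe^(−Eᵢ/kT) = 1·e^(−0) + 3·e^(−0.462306) + 1·e^(−1.29294) = 1.00000 + 1.88949 + 0.274463 = 3.16395.
F = −kT ln Z = −0.158553 × ln(3.16395) = −0.158553 × 1.15182 = -0.1826 eV.

-0.1826 eV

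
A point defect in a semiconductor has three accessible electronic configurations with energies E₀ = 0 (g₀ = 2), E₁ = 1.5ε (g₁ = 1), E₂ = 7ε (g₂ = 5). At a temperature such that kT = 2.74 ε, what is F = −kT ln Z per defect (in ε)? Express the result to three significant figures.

-2.98 ε

Eᵢ/kT = 0, 0.54745, 2.5547.
Z = Σ gᵢe^(−Eᵢ/kT) = 2·e^(−0) + 1·e^(−0.54745) + 5·e^(−2.5547) = 2.0000 + 0.57842 + 0.38858 = 2.9670.
F = −kT ln Z = −2.74 × ln(2.9670) = −2.74 × 1.0876 = -2.98 ε.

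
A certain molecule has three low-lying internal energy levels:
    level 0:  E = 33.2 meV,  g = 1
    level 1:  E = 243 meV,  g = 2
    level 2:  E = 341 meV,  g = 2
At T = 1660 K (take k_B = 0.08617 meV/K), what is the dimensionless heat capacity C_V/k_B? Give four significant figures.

0.7387

k_BT = 0.08617 × 1660 K = 143.042 meV.
Eᵢ/kT = 0.232100, 1.69880, 2.38392.
Z = Σ gᵢe^(−Eᵢ/kT) = 1·e^(−0.232100) + 2·e^(−1.69880) + 2·e^(−2.38392) = 0.792867 + 0.365806 + 0.184377 = 1.34305.
⟨E⟩ = 132.599 meV, ⟨E²⟩ = 32697.2 meV².
C_V/k_B = (⟨E²⟩ − ⟨E⟩²)/(kT)² = (32697.2 − 17582.5)/20461.0 = 0.7387.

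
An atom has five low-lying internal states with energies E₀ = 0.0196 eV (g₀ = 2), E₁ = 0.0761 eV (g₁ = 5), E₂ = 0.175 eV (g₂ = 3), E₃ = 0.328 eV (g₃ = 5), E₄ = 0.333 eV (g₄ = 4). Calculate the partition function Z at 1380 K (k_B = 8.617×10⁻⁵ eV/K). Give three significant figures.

k_BT = 8.617×10⁻⁵ × 1380 K = 0.11891 eV.
Eᵢ/kT = 0.16483, 0.63998, 1.4717, 2.7584, 2.8004.
Z = Σ gᵢe^(−Eᵢ/kT) = 2·e^(−0.16483) + 5·e^(−0.63998) + 3·e^(−1.4717) + 5·e^(−2.7584) + 4·e^(−2.8004) = 1.6961 + 2.6365 + 0.68860 + 0.31697 + 0.24314 = 5.5813.

Z = 5.58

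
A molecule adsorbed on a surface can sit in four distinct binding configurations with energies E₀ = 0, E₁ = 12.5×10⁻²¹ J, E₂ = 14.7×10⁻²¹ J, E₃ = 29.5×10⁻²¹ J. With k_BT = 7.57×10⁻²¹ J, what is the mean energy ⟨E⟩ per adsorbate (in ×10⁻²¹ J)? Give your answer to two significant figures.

Eᵢ/kT = 0, 1.651, 1.942, 3.897.
Z = Σ e^(−Eᵢ/kT) = e^(−0) + e^(−1.651) + e^(−1.942) + e^(−3.897) = 1.000 + 0.1919 + 0.1434 + 0.02030 = 1.356.
⟨E⟩ = Σ Eᵢ e^(−Eᵢ/kT) / Z = (0·1.000 + 12.5·0.1919 + 14.7·0.1434 + 29.5·0.02030) / 1.356 = 3.8 ×10⁻²¹ J.

3.8 ×10⁻²¹ J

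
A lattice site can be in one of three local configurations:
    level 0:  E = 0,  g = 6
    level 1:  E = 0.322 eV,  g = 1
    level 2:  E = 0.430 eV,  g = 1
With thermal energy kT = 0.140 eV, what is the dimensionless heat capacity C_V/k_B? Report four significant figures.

0.1537

Eᵢ/kT = 0, 2.30000, 3.07143.
Z = Σ gᵢe^(−Eᵢ/kT) = 6·e^(−0) + 1·e^(−2.30000) + 1·e^(−3.07143) = 6.00000 + 0.100259 + 0.0463548 = 6.14661.
⟨E⟩ = 0.00849508 eV, ⟨E²⟩ = 0.00308565 eV².
C_V/k_B = (⟨E²⟩ − ⟨E⟩²)/(kT)² = (0.00308565 − 0.0000721664)/0.0196000 = 0.1537.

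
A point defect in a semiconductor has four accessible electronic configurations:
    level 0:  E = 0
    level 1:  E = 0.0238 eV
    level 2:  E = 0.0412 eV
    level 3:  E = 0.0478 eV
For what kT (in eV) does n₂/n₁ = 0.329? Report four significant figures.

n₂/n₁ = exp[−(E₂−E₁)/kT] = 0.329.
⇒ (E₂−E₁)/kT = ln(1/0.329) = ln(3.03951) = 1.11170.
kT = 0.0174 eV / 1.11170 = 0.01565 eV.

0.01565 eV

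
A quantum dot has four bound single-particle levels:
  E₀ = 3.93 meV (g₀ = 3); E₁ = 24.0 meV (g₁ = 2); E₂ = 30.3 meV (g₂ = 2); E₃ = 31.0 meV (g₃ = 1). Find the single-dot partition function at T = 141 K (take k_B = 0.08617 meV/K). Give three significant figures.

Z = 2.69

k_BT = 0.08617 × 141 K = 12.150 meV.
Eᵢ/kT = 0.32346, 1.9753, 2.4938, 2.5514.
Z = Σ gᵢe^(−Eᵢ/kT) = 3·e^(−0.32346) + 2·e^(−1.9753) + 2·e^(−2.4938) + 1·e^(−2.5514) = 2.1709 + 0.27744 + 0.16519 + 0.077972 = 2.6915.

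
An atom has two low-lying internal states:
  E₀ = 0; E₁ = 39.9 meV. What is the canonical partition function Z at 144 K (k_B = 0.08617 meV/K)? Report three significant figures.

Z = 1.04

k_BT = 0.08617 × 144 K = 12.408 meV.
Eᵢ/kT = 0, 3.2157.
Z = Σ e^(−Eᵢ/kT) = e^(−0) + e^(−3.2157) = 1.0000 + 0.040127 = 1.0401.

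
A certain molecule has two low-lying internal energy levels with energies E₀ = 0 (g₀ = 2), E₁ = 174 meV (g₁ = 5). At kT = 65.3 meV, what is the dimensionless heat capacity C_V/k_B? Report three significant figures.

Eᵢ/kT = 0, 2.6646.
Z = Σ gᵢe^(−Eᵢ/kT) = 2·e^(−0) + 5·e^(−2.6646) = 2.0000 + 0.34814 = 2.3481.
⟨E⟩ = 25.798 meV, ⟨E²⟩ = 4488.9 meV².
C_V/k_B = (⟨E²⟩ − ⟨E⟩²)/(kT)² = (4488.9 − 665.54)/4264.1 = 0.897.

0.897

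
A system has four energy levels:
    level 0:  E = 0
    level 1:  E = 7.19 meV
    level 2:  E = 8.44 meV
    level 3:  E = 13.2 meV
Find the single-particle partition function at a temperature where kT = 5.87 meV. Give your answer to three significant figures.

Z = 1.64

Eᵢ/kT = 0, 1.2249, 1.4378, 2.2487.
Z = Σ e^(−Eᵢ/kT) = e^(−0) + e^(−1.2249) + e^(−1.4378) + e^(−2.2487) = 1.0000 + 0.29379 + 0.23745 + 0.10554 = 1.6368.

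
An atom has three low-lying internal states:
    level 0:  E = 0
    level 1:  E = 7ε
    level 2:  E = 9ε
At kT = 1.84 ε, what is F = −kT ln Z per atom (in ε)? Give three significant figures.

-0.0540 ε

Eᵢ/kT = 0, 3.8043, 4.8913.
Z = Σ e^(−Eᵢ/kT) = e^(−0) + e^(−3.8043) + e^(−4.8913) = 1.0000 + 0.022275 + 0.0075117 = 1.0298.
F = −kT ln Z = −1.84 × ln(1.0298) = −1.84 × 0.029365 = -0.0540 ε.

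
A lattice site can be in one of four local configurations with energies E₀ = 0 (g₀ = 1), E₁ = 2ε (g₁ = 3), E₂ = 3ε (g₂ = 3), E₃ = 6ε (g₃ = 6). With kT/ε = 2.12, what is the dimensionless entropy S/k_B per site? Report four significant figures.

2.143

Eᵢ/kT = 0, 0.943396, 1.41509, 2.83019.
Z = Σ gᵢe^(−Eᵢ/kT) = 1·e^(−0) + 3·e^(−0.943396) + 3·e^(−1.41509) + 6·e^(−2.83019) = 1.00000 + 1.16791 + 0.728711 + 0.354010 = 3.25063.
⟨E⟩ = Σ EᵢPᵢ = 2.04453 ε.
S/k_B = ln Z + ⟨E⟩/kT = ln(3.25063) + 2.04453/2.12 = 1.17885 + 0.964401 = 2.143.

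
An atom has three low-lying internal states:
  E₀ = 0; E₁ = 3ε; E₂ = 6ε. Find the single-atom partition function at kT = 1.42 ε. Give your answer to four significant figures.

Z = 1.136

Eᵢ/kT = 0, 2.11268, 4.22535.
Z = Σ e^(−Eᵢ/kT) = e^(−0) + e^(−2.11268) + e^(−4.22535) = 1.00000 + 0.120913 + 0.0146202 = 1.13553.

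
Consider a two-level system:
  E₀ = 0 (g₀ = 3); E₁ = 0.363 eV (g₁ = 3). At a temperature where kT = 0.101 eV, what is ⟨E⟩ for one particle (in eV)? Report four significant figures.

0.009711 eV

Eᵢ/kT = 0, 3.59406.
Z = Σ gᵢe^(−Eᵢ/kT) = 3·e^(−0) + 3·e^(−3.59406) = 3.00000 + 0.0824595 = 3.08246.
⟨E⟩ = Σ Eᵢ gᵢe^(−Eᵢ/kT) / Z = (0·3.00000 + 0.363·0.0824595) / 3.08246 = 0.009711 eV.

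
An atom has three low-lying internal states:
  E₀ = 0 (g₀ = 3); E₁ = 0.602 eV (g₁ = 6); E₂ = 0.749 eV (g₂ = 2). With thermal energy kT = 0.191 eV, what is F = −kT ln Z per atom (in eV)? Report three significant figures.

-0.228 eV

Eᵢ/kT = 0, 3.1518, 3.9215.
Z = Σ gᵢe^(−Eᵢ/kT) = 3·e^(−0) + 6·e^(−3.1518) + 2·e^(−3.9215) = 3.0000 + 0.25665 + 0.039623 = 3.2963.
F = −kT ln Z = −0.191 × ln(3.2963) = −0.191 × 1.1928 = -0.228 eV.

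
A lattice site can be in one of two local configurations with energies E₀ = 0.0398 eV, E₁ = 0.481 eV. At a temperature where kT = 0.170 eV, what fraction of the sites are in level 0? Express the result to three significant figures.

Eᵢ/kT = 0.23412, 2.8294.
Z = Σ e^(−Eᵢ/kT) = e^(−0.23412) + e^(−2.8294) = 0.79127 + 0.059048 = 0.85032.
P₀ = e^(−E₀/kT) / Z = 0.79127/0.85032 = 0.931.

0.931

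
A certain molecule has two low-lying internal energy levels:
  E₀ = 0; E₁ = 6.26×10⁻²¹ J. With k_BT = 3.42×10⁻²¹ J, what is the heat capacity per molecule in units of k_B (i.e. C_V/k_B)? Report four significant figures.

0.3990

Eᵢ/kT = 0, 1.83041.
Z = Σ e^(−Eᵢ/kT) = e^(−0) + e^(−1.83041) = 1.00000 + 0.160348 = 1.16035.
⟨E⟩ = 0.865065, ⟨E²⟩ = 5.41531.
C_V/k_B = (⟨E²⟩ − ⟨E⟩²)/(kT)² = (5.41531 − 0.748337)/11.6964 = 0.3990.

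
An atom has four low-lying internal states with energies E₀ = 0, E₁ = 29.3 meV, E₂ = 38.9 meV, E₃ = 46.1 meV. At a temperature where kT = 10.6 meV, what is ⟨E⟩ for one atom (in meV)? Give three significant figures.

3.12 meV

Eᵢ/kT = 0, 2.7642, 3.6698, 4.3491.
Z = Σ e^(−Eᵢ/kT) = e^(−0) + e^(−2.7642) + e^(−3.6698) + e^(−4.3491) = 1.0000 + 0.063027 + 0.025482 + 0.012918 = 1.1014.
⟨E⟩ = Σ Eᵢ e^(−Eᵢ/kT) / Z = (0·1.0000 + 29.3·0.063027 + 38.9·0.025482 + 46.1·0.012918) / 1.1014 = 3.12 meV.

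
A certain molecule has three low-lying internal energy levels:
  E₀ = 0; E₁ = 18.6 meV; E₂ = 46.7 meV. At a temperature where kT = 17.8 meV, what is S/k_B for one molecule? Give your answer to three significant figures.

0.745

Eᵢ/kT = 0, 1.0449, 2.6236.
Z = Σ e^(−Eᵢ/kT) = e^(−0) + e^(−1.0449) + e^(−2.6236) = 1.0000 + 0.35173 + 0.072541 = 1.4243.
⟨E⟩ = Σ EᵢPᵢ = 6.9717 meV.
S/k_B = ln Z + ⟨E⟩/kT = ln(1.4243) + 6.9717/17.8 = 0.35368 + 0.39167 = 0.745.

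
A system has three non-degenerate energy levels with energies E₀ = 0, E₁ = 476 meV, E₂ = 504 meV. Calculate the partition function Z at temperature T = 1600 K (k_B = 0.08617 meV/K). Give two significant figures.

Z = 1.1

k_BT = 0.08617 × 1600 K = 137.9 meV.
Eᵢ/kT = 0, 3.452, 3.655.
Z = Σ e^(−Eᵢ/kT) = e^(−0) + e^(−3.452) + e^(−3.655) = 1.000 + 0.03168 + 0.02586 = 1.058.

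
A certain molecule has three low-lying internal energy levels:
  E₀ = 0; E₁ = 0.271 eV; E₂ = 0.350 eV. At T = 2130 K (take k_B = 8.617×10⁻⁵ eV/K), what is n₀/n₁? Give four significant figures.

4.378

k_BT = 8.617×10⁻⁵ × 2130 K = 0.183542 eV.
n₀/n₁ = exp[−(E₀−E₁)/kT] = exp(−(-0.271 eV)/(0.183542 eV)) = exp(1.47650) = 4.378.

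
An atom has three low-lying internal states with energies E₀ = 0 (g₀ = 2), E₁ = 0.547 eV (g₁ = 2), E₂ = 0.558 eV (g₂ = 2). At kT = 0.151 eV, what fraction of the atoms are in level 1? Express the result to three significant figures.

0.0254

Eᵢ/kT = 0, 3.6225, 3.6954.
Z = Σ gᵢe^(−Eᵢ/kT) = 2·e^(−0) + 2·e^(−3.6225) + 2·e^(−3.6954) = 2.0000 + 0.053432 + 0.049675 = 2.1031.
P₁ = g₁ e^(−E₁/kT) / Z = 0.053432/2.1031 = 0.0254.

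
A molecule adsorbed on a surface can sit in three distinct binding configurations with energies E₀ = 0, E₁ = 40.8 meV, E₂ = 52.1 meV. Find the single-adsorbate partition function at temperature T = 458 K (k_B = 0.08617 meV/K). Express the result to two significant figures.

k_BT = 0.08617 × 458 K = 39.47 meV.
Eᵢ/kT = 0, 1.034, 1.320.
Z = Σ e^(−Eᵢ/kT) = e^(−0) + e^(−1.034) + e^(−1.320) = 1.000 + 0.3556 + 0.2671 = 1.623.

Z = 1.6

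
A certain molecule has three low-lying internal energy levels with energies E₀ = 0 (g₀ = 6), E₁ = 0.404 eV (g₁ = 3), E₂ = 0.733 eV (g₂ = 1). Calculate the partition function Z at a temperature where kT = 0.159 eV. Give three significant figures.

Z = 6.25

Eᵢ/kT = 0, 2.5409, 4.6101.
Z = Σ gᵢe^(−Eᵢ/kT) = 6·e^(−0) + 3·e^(−2.5409) + 1·e^(−4.6101) = 6.0000 + 0.23639 + 0.0099508 = 6.2463.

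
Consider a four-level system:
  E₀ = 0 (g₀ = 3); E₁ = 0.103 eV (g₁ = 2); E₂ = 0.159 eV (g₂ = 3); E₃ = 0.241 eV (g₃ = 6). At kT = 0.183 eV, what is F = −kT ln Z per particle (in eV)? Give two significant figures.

Eᵢ/kT = 0, 0.5628, 0.8689, 1.317.
Z = Σ gᵢe^(−Eᵢ/kT) = 3·e^(−0) + 2·e^(−0.5628) + 3·e^(−0.8689) + 6·e^(−1.317) = 3.000 + 1.139 + 1.258 + 1.608 = 7.005.
F = −kT ln Z = −0.183 × ln(7.005) = −0.183 × 1.947 = -0.36 eV.

-0.36 eV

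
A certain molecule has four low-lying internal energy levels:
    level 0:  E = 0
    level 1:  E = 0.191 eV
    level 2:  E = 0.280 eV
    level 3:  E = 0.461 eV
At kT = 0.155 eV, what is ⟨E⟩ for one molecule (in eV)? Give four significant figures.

0.08311 eV

Eᵢ/kT = 0, 1.23226, 1.80645, 2.97419.
Z = Σ e^(−Eᵢ/kT) = e^(−0) + e^(−1.23226) + e^(−1.80645) + e^(−2.97419) = 1.00000 + 0.291633 + 0.164236 + 0.0510888 = 1.50696.
⟨E⟩ = Σ Eᵢ e^(−Eᵢ/kT) / Z = (0·1.00000 + 0.191·0.291633 + 0.280·0.164236 + 0.461·0.0510888) / 1.50696 = 0.08311 eV.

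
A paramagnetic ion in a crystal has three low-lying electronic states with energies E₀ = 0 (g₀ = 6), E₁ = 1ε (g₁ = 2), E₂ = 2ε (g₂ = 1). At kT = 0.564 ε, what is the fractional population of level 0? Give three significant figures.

0.942

Eᵢ/kT = 0, 1.7730, 3.5461.
Z = Σ gᵢe^(−Eᵢ/kT) = 6·e^(−0) + 2·e^(−1.7730) + 1·e^(−3.5461) = 6.0000 + 0.33965 + 0.028837 = 6.3685.
P₀ = g₀ e^(−E₀/kT) / Z = 6.0000/6.3685 = 0.942.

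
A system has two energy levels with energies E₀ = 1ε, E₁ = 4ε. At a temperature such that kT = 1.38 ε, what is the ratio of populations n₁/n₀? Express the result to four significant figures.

n₁/n₀ = exp[−(E₁−E₀)/kT] = exp(−(3ε)/(1.38ε)) = exp(-2.17391) = 0.1137.

0.1137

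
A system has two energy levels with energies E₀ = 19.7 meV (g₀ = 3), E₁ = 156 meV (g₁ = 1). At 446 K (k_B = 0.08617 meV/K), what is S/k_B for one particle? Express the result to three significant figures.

k_BT = 0.08617 × 446 K = 38.432 meV.
Eᵢ/kT = 0.51259, 4.0591.
Z = Σ gᵢe^(−Eᵢ/kT) = 3·e^(−0.51259) + 1·e^(−4.0591) = 1.7968 + 0.017265 = 1.8141.
⟨E⟩ = Σ EᵢPᵢ = 20.997 meV.
S/k_B = ln Z + ⟨E⟩/kT = ln(1.8141) + 20.997/38.432 = 0.59559 + 0.54634 = 1.14.

1.14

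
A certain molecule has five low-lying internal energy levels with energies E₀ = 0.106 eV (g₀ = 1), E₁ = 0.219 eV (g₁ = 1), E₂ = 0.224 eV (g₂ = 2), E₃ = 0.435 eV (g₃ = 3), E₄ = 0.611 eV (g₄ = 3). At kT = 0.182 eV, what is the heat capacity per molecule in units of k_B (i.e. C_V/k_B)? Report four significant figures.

0.5823

Eᵢ/kT = 0.582418, 1.20330, 1.23077, 2.39011, 3.35714.
Z = Σ gᵢe^(−Eᵢ/kT) = 1·e^(−0.582418) + 1·e^(−1.20330) + 2·e^(−1.23077) + 3·e^(−2.39011) + 3·e^(−3.35714) = 0.558546 + 0.300202 + 0.584135 + 0.274859 + 0.104504 = 1.82225.
⟨E⟩ = 0.241027 eV, ⟨E²⟩ = 0.0773808 eV².
C_V/k_B = (⟨E²⟩ − ⟨E⟩²)/(kT)² = (0.0773808 − 0.0580940)/0.0331240 = 0.5823.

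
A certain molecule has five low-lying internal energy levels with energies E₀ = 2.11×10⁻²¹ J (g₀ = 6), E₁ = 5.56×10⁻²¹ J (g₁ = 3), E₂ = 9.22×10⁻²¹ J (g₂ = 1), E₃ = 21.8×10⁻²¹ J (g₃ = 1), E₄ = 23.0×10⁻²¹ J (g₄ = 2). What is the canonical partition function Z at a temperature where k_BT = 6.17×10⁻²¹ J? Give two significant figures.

Z = 5.8

Eᵢ/kT = 0.3420, 0.9011, 1.494, 3.533, 3.728.
Z = Σ gᵢe^(−Eᵢ/kT) = 6·e^(−0.3420) + 3·e^(−0.9011) + 1·e^(−1.494) + 1·e^(−3.533) + 2·e^(−3.728) = 4.262 + 1.218 + 0.2245 + 0.02922 + 0.04808 = 5.782.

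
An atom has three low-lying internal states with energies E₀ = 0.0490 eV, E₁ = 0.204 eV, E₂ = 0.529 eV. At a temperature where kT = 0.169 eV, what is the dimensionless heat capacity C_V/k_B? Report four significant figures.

0.4204

Eᵢ/kT = 0.289941, 1.20710, 3.13018.
Z = Σ e^(−Eᵢ/kT) = e^(−0.289941) + e^(−1.20710) + e^(−3.13018) = 0.748308 + 0.299063 + 0.0437099 = 1.09108.
⟨E⟩ = 0.110715 eV, ⟨E²⟩ = 0.0242643 eV².
C_V/k_B = (⟨E²⟩ − ⟨E⟩²)/(kT)² = (0.0242643 − 0.0122578)/0.0285610 = 0.4204.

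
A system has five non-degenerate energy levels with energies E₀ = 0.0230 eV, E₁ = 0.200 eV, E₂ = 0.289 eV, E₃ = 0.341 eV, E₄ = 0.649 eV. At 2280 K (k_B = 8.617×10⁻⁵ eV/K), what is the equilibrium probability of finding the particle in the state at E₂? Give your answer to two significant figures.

0.14

k_BT = 8.617×10⁻⁵ × 2280 K = 0.1965 eV.
Eᵢ/kT = 0.1170, 1.018, 1.471, 1.735, 3.303.
Z = Σ e^(−Eᵢ/kT) = e^(−0.1170) + e^(−1.018) + e^(−1.471) + e^(−1.735) + e^(−3.303) = 0.8896 + 0.3613 + 0.2297 + 0.1764 + 0.03677 = 1.694.
P₂ = e^(−E₂/kT) / Z = 0.2297/1.694 = 0.14.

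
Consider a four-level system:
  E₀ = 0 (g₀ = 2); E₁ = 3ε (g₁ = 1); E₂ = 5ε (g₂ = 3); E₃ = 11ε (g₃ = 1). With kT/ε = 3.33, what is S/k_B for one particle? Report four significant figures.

1.614

Eᵢ/kT = 0, 0.900901, 1.50150, 3.30330.
Z = Σ gᵢe^(−Eᵢ/kT) = 2·e^(−0) + 1·e^(−0.900901) + 3·e^(−1.50150) + 1·e^(−3.30330) = 2.00000 + 0.406204 + 0.668387 + 0.0367617 = 3.11135.
⟨E⟩ = Σ EᵢPᵢ = 1.59575 ε.
S/k_B = ln Z + ⟨E⟩/kT = ln(3.11135) + 1.59575/3.33 = 1.13506 + 0.479204 = 1.614.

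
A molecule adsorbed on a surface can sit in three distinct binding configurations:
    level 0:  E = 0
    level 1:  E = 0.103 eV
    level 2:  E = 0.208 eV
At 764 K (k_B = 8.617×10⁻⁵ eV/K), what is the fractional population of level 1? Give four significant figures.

k_BT = 8.617×10⁻⁵ × 764 K = 0.0658339 eV.
Eᵢ/kT = 0, 1.56454, 3.15947.
Z = Σ e^(−Eᵢ/kT) = e^(−0) + e^(−1.56454) + e^(−3.15947) = 1.00000 + 0.209184 + 0.0424482 = 1.25163.
P₁ = e^(−E₁/kT) / Z = 0.209184/1.25163 = 0.1671.

0.1671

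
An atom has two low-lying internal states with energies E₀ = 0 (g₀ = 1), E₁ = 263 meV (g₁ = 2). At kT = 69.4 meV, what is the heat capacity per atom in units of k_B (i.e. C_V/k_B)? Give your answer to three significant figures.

0.594

Eᵢ/kT = 0, 3.7896.
Z = Σ gᵢe^(−Eᵢ/kT) = 1·e^(−0) + 2·e^(−3.7896) = 1.0000 + 0.045209 = 1.0452.
⟨E⟩ = 11.376 meV, ⟨E²⟩ = 2991.8 meV².
C_V/k_B = (⟨E²⟩ − ⟨E⟩²)/(kT)² = (2991.8 − 129.41)/4816.4 = 0.594.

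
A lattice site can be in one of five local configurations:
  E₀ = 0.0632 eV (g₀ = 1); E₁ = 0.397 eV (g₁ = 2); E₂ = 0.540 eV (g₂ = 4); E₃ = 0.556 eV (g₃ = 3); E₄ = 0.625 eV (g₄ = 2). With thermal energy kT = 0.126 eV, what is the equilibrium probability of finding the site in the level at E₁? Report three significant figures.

0.107

Eᵢ/kT = 0.50159, 3.1508, 4.2857, 4.4127, 4.9603.
Z = Σ gᵢe^(−Eᵢ/kT) = 1·e^(−0.50159) + 2·e^(−3.1508) + 4·e^(−4.2857) + 3·e^(−4.4127) + 2·e^(−4.9603) = 0.60557 + 0.085636 + 0.055056 + 0.036367 + 0.014022 = 0.79665.
P₁ = g₁ e^(−E₁/kT) / Z = 0.085636/0.79665 = 0.107.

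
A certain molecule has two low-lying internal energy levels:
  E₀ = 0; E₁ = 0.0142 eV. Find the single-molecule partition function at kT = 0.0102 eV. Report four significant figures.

Eᵢ/kT = 0, 1.39216.
Z = Σ e^(−Eᵢ/kT) = e^(−0) + e^(−1.39216) = 1.00000 + 0.248538 = 1.24854.

Z = 1.249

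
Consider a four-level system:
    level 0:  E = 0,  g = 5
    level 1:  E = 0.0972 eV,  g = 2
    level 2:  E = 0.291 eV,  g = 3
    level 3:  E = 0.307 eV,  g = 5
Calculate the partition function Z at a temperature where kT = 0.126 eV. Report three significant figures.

Z = 6.66

Eᵢ/kT = 0, 0.77143, 2.3095, 2.4365.
Z = Σ gᵢe^(−Eᵢ/kT) = 5·e^(−0) + 2·e^(−0.77143) + 3·e^(−2.3095) + 5·e^(−2.4365) = 5.0000 + 0.92470 + 0.29793 + 0.43733 = 6.6600.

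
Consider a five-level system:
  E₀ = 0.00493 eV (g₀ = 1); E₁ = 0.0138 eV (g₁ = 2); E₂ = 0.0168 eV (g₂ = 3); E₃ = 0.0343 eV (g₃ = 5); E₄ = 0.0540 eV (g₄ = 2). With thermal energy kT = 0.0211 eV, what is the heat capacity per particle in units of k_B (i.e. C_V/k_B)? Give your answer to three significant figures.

Eᵢ/kT = 0.23365, 0.65403, 0.79621, 1.6256, 2.5592.
Z = Σ gᵢe^(−Eᵢ/kT) = 1·e^(−0.23365) + 2·e^(−0.65403) + 3·e^(−0.79621) + 5·e^(−1.6256) + 2·e^(−2.5592) = 0.79164 + 1.0399 + 1.3531 + 0.98397 + 0.15473 = 4.3233.
⟨E⟩ = 0.019219 eV, ⟨E²⟩ = 0.00051072 eV².
C_V/k_B = (⟨E²⟩ − ⟨E⟩²)/(kT)² = (0.00051072 − 0.00036937)/0.00044521 = 0.317.

0.317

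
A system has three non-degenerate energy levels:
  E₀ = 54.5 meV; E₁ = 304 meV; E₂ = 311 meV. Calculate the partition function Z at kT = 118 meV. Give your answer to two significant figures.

Eᵢ/kT = 0.4619, 2.576, 2.636.
Z = Σ e^(−Eᵢ/kT) = e^(−0.4619) + e^(−2.576) + e^(−2.636) = 0.6301 + 0.07608 + 0.07165 = 0.7778.

Z = 0.78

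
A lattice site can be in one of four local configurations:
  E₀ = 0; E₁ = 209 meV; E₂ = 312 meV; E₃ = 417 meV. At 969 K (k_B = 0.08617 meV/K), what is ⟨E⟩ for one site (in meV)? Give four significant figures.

k_BT = 0.08617 × 969 K = 83.4987 meV.
Eᵢ/kT = 0, 2.50303, 3.73659, 4.99409.
Z = Σ e^(−Eᵢ/kT) = e^(−0) + e^(−2.50303) + e^(−3.73659) + e^(−4.99409) = 1.00000 + 0.0818367 + 0.0238352 + 0.00677789 = 1.11245.
⟨E⟩ = Σ Eᵢ e^(−Eᵢ/kT) / Z = (0·1.00000 + 209·0.0818367 + 312·0.0238352 + 417·0.00677789) / 1.11245 = 24.60 meV.

24.60 meV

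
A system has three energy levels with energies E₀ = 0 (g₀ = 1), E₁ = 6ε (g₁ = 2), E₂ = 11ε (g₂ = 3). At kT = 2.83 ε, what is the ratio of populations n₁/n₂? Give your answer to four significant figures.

n₁/n₂ = (g₁/g₂) exp[−(E₁−E₂)/kT] = (2/3) × exp(−(-5ε)/(2.83ε)) = (2/3) × exp(1.76678) = 3.901.

3.901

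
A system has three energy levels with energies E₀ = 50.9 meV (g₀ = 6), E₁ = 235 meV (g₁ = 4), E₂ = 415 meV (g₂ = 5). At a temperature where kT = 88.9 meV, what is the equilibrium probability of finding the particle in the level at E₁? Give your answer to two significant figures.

Eᵢ/kT = 0.5726, 2.643, 4.668.
Z = Σ gᵢe^(−Eᵢ/kT) = 6·e^(−0.5726) + 4·e^(−2.643) + 5·e^(−4.668) = 3.384 + 0.2846 + 0.04696 = 3.716.
P₁ = g₁ e^(−E₁/kT) / Z = 0.2846/3.716 = 0.077.

0.077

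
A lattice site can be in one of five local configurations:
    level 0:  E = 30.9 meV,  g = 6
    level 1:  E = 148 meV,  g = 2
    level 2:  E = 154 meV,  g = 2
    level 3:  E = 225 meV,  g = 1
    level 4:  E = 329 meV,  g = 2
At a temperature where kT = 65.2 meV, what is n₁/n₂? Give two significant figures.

n₁/n₂ = (g₁/g₂) exp[−(E₁−E₂)/kT] = (2/2) × exp(−(-6 meV)/(65.2 meV)) = (2/2) × exp(0.09202) = 1.1.

1.1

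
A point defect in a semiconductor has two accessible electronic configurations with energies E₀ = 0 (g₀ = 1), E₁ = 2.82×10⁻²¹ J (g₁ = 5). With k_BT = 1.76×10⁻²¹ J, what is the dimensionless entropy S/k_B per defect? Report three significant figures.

Eᵢ/kT = 0, 1.6023.
Z = Σ gᵢe^(−Eᵢ/kT) = 1·e^(−0) + 5·e^(−1.6023) = 1.0000 + 1.0072 = 2.0072.
⟨E⟩ = Σ EᵢPᵢ = 1.4151 ×10⁻²¹ J.
S/k_B = ln Z + ⟨E⟩/kT = ln(2.0072) + 1.4151/1.76 = 0.69674 + 0.80403 = 1.50.

1.50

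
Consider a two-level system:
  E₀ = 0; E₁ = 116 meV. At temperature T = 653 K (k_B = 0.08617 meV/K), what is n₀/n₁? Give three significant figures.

k_BT = 0.08617 × 653 K = 56.269 meV.
n₀/n₁ = exp[−(E₀−E₁)/kT] = exp(−(-116 meV)/(56.269 meV)) = exp(2.0615) = 7.86.

7.86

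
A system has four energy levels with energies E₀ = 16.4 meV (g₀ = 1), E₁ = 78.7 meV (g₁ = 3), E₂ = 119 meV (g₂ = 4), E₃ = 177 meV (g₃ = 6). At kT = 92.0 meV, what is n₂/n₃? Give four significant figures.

n₂/n₃ = (g₂/g₃) exp[−(E₂−E₃)/kT] = (4/6) × exp(−(-58 meV)/(92.0 meV)) = (4/6) × exp(0.630435) = 1.252.

1.252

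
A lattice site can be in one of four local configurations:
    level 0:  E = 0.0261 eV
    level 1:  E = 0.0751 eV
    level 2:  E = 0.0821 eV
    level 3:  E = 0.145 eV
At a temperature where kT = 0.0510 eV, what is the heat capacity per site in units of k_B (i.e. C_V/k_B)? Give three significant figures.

0.427

Eᵢ/kT = 0.51176, 1.4725, 1.6098, 2.8431.
Z = Σ e^(−Eᵢ/kT) = e^(−0.51176) + e^(−1.4725) + e^(−1.6098) + e^(−2.8431) = 0.59944 + 0.22935 + 0.19993 + 0.058245 = 1.0870.
⟨E⟩ = 0.053109 eV, ⟨E²⟩ = 0.0039320 eV².
C_V/k_B = (⟨E²⟩ − ⟨E⟩²)/(kT)² = (0.0039320 − 0.0028206)/0.0026010 = 0.427.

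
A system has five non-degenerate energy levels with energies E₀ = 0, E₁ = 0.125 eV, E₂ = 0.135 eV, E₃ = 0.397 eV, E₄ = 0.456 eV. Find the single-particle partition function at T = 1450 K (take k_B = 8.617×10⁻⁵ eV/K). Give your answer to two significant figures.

k_BT = 8.617×10⁻⁵ × 1450 K = 0.1249 eV.
Eᵢ/kT = 0, 1.001, 1.081, 3.179, 3.651.
Z = Σ e^(−Eᵢ/kT) = e^(−0) + e^(−1.001) + e^(−1.081) + e^(−3.179) + e^(−3.651) = 1.000 + 0.3675 + 0.3393 + 0.04163 + 0.02597 = 1.774.

Z = 1.8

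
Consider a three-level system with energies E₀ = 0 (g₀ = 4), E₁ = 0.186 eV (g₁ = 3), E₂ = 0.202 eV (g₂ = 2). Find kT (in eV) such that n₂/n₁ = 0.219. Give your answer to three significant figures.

0.0144 eV

n₂/n₁ = (g₂/g₁) exp[−(E₂−E₁)/kT] = 0.219.
⇒ (E₂−E₁)/kT = ln((2/3)/0.219) = ln(3.0441) = 1.1132.
kT = 0.016 eV / 1.1132 = 0.0144 eV.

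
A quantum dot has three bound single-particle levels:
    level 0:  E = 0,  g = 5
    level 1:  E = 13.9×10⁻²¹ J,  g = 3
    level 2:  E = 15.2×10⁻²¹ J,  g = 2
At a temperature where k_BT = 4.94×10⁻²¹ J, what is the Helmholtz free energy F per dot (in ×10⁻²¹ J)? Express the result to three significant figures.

Eᵢ/kT = 0, 2.8138, 3.0769.
Z = Σ gᵢe^(−Eᵢ/kT) = 5·e^(−0) + 3·e^(−2.8138) + 2·e^(−3.0769) = 5.0000 + 0.17993 + 0.092204 = 5.2721.
F = −kT ln Z = −4.94 × ln(5.2721) = −4.94 × 1.6624 = -8.21 ×10⁻²¹ J.

-8.21 ×10⁻²¹ J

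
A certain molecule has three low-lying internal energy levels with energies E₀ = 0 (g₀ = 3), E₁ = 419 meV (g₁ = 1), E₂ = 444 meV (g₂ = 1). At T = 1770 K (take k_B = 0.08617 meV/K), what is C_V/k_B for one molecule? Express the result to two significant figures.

k_BT = 0.08617 × 1770 K = 152.5 meV.
Eᵢ/kT = 0, 2.748, 2.911.
Z = Σ gᵢe^(−Eᵢ/kT) = 3·e^(−0) + 1·e^(−2.748) + 1·e^(−2.911) = 3.000 + 0.06406 + 0.05442 = 3.118.
⟨E⟩ = 16.36 meV, ⟨E²⟩ = 7048 meV².
C_V/k_B = (⟨E²⟩ − ⟨E⟩²)/(kT)² = (7048 − 267.6)/23260 = 0.29.

0.29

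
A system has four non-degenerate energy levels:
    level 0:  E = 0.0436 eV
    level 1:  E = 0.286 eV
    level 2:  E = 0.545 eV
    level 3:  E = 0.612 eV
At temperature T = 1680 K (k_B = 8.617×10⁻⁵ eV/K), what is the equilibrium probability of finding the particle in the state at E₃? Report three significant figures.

k_BT = 8.617×10⁻⁵ × 1680 K = 0.14477 eV.
Eᵢ/kT = 0.30117, 1.9755, 3.7646, 4.2274.
Z = Σ e^(−Eᵢ/kT) = e^(−0.30117) + e^(−1.9755) + e^(−3.7646) + e^(−4.2274) = 0.73995 + 0.13869 + 0.023177 + 0.014590 = 0.91641.
P₃ = e^(−E₃/kT) / Z = 0.014590/0.91641 = 0.0159.

0.0159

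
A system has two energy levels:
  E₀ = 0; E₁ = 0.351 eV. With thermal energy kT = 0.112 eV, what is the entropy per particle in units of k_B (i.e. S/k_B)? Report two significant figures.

Eᵢ/kT = 0, 3.134.
Z = Σ e^(−Eᵢ/kT) = e^(−0) + e^(−3.134) = 1.000 + 0.04354 = 1.044.
⟨E⟩ = Σ EᵢPᵢ = 0.01464 eV.
S/k_B = ln Z + ⟨E⟩/kT = ln(1.044) + 0.01464/0.112 = 0.04306 + 0.1307 = 0.17.

0.17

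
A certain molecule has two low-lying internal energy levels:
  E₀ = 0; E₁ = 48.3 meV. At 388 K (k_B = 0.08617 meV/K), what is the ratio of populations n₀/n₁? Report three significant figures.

k_BT = 0.08617 × 388 K = 33.434 meV.
n₀/n₁ = exp[−(E₀−E₁)/kT] = exp(−(-48.3 meV)/(33.434 meV)) = exp(1.4446) = 4.24.

4.24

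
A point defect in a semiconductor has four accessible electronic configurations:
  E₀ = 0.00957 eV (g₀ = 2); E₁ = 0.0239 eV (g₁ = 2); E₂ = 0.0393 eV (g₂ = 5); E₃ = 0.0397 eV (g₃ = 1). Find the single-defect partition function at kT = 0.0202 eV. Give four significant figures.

Z = 2.713

Eᵢ/kT = 0.473762, 1.18317, 1.94554, 1.96535.
Z = Σ gᵢe^(−Eᵢ/kT) = 2·e^(−0.473762) + 2·e^(−1.18317) + 5·e^(−1.94554) + 1·e^(−1.96535) = 1.24531 + 0.612612 + 0.714550 + 0.140107 = 2.71258.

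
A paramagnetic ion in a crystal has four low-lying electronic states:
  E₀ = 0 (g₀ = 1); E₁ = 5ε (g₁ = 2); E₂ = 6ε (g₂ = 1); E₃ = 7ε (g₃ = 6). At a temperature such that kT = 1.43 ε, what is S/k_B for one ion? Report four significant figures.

0.5555

Eᵢ/kT = 0, 3.49650, 4.19580, 4.89510.
Z = Σ gᵢe^(−Eᵢ/kT) = 1·e^(−0) + 2·e^(−3.49650) + 1·e^(−4.19580) + 6·e^(−4.89510) = 1.00000 + 0.0606065 + 0.0150587 + 0.0448990 = 1.12056.
⟨E⟩ = Σ EᵢPᵢ = 0.631539 ε.
S/k_B = ln Z + ⟨E⟩/kT = ln(1.12056) + 0.631539/1.43 = 0.113829 + 0.441636 = 0.5555.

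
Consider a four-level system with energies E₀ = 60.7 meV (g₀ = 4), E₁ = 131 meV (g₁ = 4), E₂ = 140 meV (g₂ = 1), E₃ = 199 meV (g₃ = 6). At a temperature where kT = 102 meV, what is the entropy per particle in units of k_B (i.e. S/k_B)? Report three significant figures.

Eᵢ/kT = 0.59510, 1.2843, 1.3725, 1.9510.
Z = Σ gᵢe^(−Eᵢ/kT) = 4·e^(−0.59510) + 4·e^(−1.2843) + 1·e^(−1.3725) + 6·e^(−1.9510) = 2.2060 + 1.1074 + 0.25347 + 0.85279 = 4.4197.
⟨E⟩ = Σ EᵢPᵢ = 109.55 meV.
S/k_B = ln Z + ⟨E⟩/kT = ln(4.4197) + 109.55/102 = 1.4861 + 1.0740 = 2.56.

2.56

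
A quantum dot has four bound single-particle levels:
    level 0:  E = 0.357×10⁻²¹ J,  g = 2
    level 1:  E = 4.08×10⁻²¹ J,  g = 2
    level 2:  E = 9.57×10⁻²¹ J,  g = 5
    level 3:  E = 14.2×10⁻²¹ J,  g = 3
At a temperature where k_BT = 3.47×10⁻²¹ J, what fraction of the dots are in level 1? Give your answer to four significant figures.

Eᵢ/kT = 0.102882, 1.17579, 2.75793, 4.09222.
Z = Σ gᵢe^(−Eᵢ/kT) = 2·e^(−0.102882) + 2·e^(−1.17579) + 5·e^(−2.75793) + 3·e^(−4.09222) = 1.80447 + 0.617150 + 0.317115 + 0.0501063 = 2.78884.
P₁ = g₁ e^(−E₁/kT) / Z = 0.617150/2.78884 = 0.2213.

0.2213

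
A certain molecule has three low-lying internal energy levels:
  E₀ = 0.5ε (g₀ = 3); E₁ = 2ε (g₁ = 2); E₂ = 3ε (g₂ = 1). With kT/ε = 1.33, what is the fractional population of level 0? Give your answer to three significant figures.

0.789

Eᵢ/kT = 0.37594, 1.5038, 2.2556.
Z = Σ gᵢe^(−Eᵢ/kT) = 3·e^(−0.37594) + 2·e^(−1.5038) + 1·e^(−2.2556) = 2.0599 + 0.44457 + 0.10481 = 2.6093.
P₀ = g₀ e^(−E₀/kT) / Z = 2.0599/2.6093 = 0.789.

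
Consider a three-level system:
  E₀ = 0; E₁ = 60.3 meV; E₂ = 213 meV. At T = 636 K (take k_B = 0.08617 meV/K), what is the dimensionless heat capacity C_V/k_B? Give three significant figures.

0.418

k_BT = 0.08617 × 636 K = 54.804 meV.
Eᵢ/kT = 0, 1.1003, 3.8866.
Z = Σ e^(−Eᵢ/kT) = e^(−0) + e^(−1.1003) + e^(−3.8866) = 1.0000 + 0.33277 + 0.020515 = 1.3533.
⟨E⟩ = 18.056 meV, ⟨E²⟩ = 1581.9 meV².
C_V/k_B = (⟨E²⟩ − ⟨E⟩²)/(kT)² = (1581.9 − 326.02)/3003.5 = 0.418.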